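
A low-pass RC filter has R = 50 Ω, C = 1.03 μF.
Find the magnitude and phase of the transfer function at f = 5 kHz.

Step 1 — Angular frequency: ω = 2π·5000 = 3.142e+04 rad/s.
Step 2 — Transfer function: H(jω) = 1/(1 + jωRC).
Step 3 — Denominator: 1 + jωRC = 1 + j·3.142e+04·50·1.03e-06 = 1 + j1.618.
Step 4 — H = 0.2764 - j0.4472.
Step 5 — Magnitude: |H| = 0.5258 (-5.6 dB); phase: φ = -58.3°.

|H| = 0.5258 (-5.6 dB), φ = -58.3°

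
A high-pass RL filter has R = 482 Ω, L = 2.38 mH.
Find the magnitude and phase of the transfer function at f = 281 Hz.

Step 1 — Angular frequency: ω = 2π·281 = 1766 rad/s.
Step 2 — Transfer function: H(jω) = jωL/(R + jωL).
Step 3 — Numerator jωL = j·4.202; denominator R + jωL = 482 + j4.202.
Step 4 — H = 7.6e-05 + j0.008717.
Step 5 — Magnitude: |H| = 0.008718 (-41.2 dB); phase: φ = 89.5°.

|H| = 0.008718 (-41.2 dB), φ = 89.5°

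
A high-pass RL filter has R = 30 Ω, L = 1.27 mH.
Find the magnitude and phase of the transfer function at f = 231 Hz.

Step 1 — Angular frequency: ω = 2π·231 = 1451 rad/s.
Step 2 — Transfer function: H(jω) = jωL/(R + jωL).
Step 3 — Numerator jωL = j·1.843; denominator R + jωL = 30 + j1.843.
Step 4 — H = 0.003761 + j0.06121.
Step 5 — Magnitude: |H| = 0.06133 (-24.2 dB); phase: φ = 86.5°.

|H| = 0.06133 (-24.2 dB), φ = 86.5°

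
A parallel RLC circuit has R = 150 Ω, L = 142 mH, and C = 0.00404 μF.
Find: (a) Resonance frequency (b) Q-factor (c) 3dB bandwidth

Step 1 — Resonance: ω₀ = 1/√(LC) = 1/√(0.142·4.04e-09) = 4.175e+04 rad/s.
Step 2 — f₀ = ω₀/(2π) = 6645 Hz.
Step 3 — Parallel Q: Q = R/(ω₀L) = 150/(4.175e+04·0.142) = 0.0253.
Step 4 — Bandwidth: Δω = ω₀/Q = 1.65e+06 rad/s; BW = Δω/(2π) = 2.626e+05 Hz.

(a) f₀ = 6645 Hz  (b) Q = 0.0253  (c) BW = 2.626e+05 Hz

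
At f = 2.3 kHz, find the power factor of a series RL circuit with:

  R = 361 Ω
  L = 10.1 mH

Step 1 — Angular frequency: ω = 2π·f = 2π·2300 = 1.445e+04 rad/s.
Step 2 — Component impedances:
  R: Z = R = 361 Ω
  L: Z = jωL = j·1.445e+04·0.0101 = 0 + j146 Ω
Step 3 — Series combination: Z_total = R + L = 361 + j146 Ω = 389.4∠22.0° Ω.
Step 4 — Power factor: PF = cos(φ) = Re(Z)/|Z| = 361/389.4 = 0.9271.
Step 5 — Type: Im(Z) = 146 ⇒ lagging (phase φ = 22.0°).

PF = 0.9271 (lagging, φ = 22.0°)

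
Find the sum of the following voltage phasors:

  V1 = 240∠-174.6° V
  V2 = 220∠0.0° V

Step 1 — Convert each phasor to rectangular form:
  V1 = 240·(cos(-174.6°) + j·sin(-174.6°)) = -238.9 - j22.59 V
  V2 = 220·(cos(0.0°) + j·sin(0.0°)) = 220 V
Step 2 — Sum components: V_total = -18.93 - j22.59 V.
Step 3 — Convert to polar: |V_total| = 29.47 V, ∠V_total = -130.0°.

V_total = 29.47∠-130.0° V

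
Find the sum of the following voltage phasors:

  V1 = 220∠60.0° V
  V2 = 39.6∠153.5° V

Step 1 — Convert each phasor to rectangular form:
  V1 = 220·(cos(60.0°) + j·sin(60.0°)) = 110 + j190.5 V
  V2 = 39.6·(cos(153.5°) + j·sin(153.5°)) = -35.44 + j17.67 V
Step 2 — Sum components: V_total = 74.56 + j208.2 V.
Step 3 — Convert to polar: |V_total| = 221.1 V, ∠V_total = 70.3°.

V_total = 221.1∠70.3° V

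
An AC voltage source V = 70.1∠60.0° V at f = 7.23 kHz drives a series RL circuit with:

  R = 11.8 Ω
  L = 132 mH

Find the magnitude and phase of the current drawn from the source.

Step 1 — Angular frequency: ω = 2π·f = 2π·7230 = 4.543e+04 rad/s.
Step 2 — Component impedances:
  R: Z = R = 11.8 Ω
  L: Z = jωL = j·4.543e+04·0.132 = 0 + j5996 Ω
Step 3 — Series combination: Z_total = R + L = 11.8 + j5996 Ω = 5996∠89.9° Ω.
Step 4 — Source phasor: V = 70.1∠60.0° V = 35.05 + j60.71 V.
Step 5 — Ohm's law: I = V / Z_total = (35.05 + j60.71) / (11.8 + j5996) = 0.01014 - j0.005825 A.
Step 6 — Convert to polar: |I| = 0.01169 A, ∠I = -29.9°.

I = 0.01169∠-29.9° A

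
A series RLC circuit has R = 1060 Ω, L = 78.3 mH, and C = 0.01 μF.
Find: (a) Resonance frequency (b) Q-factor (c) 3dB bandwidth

Step 1 — Resonance: ω₀ = 1/√(LC) = 1/√(0.0783·1e-08) = 3.574e+04 rad/s.
Step 2 — f₀ = ω₀/(2π) = 5688 Hz.
Step 3 — Series Q: Q = ω₀L/R = 3.574e+04·0.0783/1060 = 2.64.
Step 4 — Bandwidth: Δω = ω₀/Q = 1.354e+04 rad/s; BW = Δω/(2π) = 2155 Hz.

(a) f₀ = 5688 Hz  (b) Q = 2.64  (c) BW = 2155 Hz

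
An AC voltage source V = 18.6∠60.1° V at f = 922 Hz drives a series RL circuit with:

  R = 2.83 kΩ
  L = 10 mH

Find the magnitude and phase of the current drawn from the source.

Step 1 — Angular frequency: ω = 2π·f = 2π·922 = 5793 rad/s.
Step 2 — Component impedances:
  R: Z = R = 2830 Ω
  L: Z = jωL = j·5793·0.01 = 0 + j57.93 Ω
Step 3 — Series combination: Z_total = R + L = 2830 + j57.93 Ω = 2831∠1.2° Ω.
Step 4 — Source phasor: V = 18.6∠60.1° V = 9.272 + j16.12 V.
Step 5 — Ohm's law: I = V / Z_total = (9.272 + j16.12) / (2830 + j57.93) = 0.003391 + j0.005628 A.
Step 6 — Convert to polar: |I| = 0.006571 A, ∠I = 58.9°.

I = 0.006571∠58.9° A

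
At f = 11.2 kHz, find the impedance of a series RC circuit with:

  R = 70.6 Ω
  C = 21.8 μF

Step 1 — Angular frequency: ω = 2π·f = 2π·1.12e+04 = 7.037e+04 rad/s.
Step 2 — Component impedances:
  R: Z = R = 70.6 Ω
  C: Z = 1/(jωC) = -j/(ω·C) = 0 - j0.6518 Ω
Step 3 — Series combination: Z_total = R + C = 70.6 - j0.6518 Ω = 70.6∠-0.5° Ω.

Z = 70.6 - j0.6518 Ω = 70.6∠-0.5° Ω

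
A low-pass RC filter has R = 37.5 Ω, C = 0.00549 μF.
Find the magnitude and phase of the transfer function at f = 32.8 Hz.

Step 1 — Angular frequency: ω = 2π·32.8 = 206.1 rad/s.
Step 2 — Transfer function: H(jω) = 1/(1 + jωRC).
Step 3 — Denominator: 1 + jωRC = 1 + j·206.1·37.5·5.49e-09 = 1 + j4.243e-05.
Step 4 — H = 1 - j4.243e-05.
Step 5 — Magnitude: |H| = 1 (-0.0 dB); phase: φ = -0.0°.

|H| = 1 (-0.0 dB), φ = -0.0°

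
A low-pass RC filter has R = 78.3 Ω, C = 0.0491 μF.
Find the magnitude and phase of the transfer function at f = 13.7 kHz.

Step 1 — Angular frequency: ω = 2π·1.37e+04 = 8.608e+04 rad/s.
Step 2 — Transfer function: H(jω) = 1/(1 + jωRC).
Step 3 — Denominator: 1 + jωRC = 1 + j·8.608e+04·78.3·4.91e-08 = 1 + j0.3309.
Step 4 — H = 0.9013 - j0.2983.
Step 5 — Magnitude: |H| = 0.9494 (-0.5 dB); phase: φ = -18.3°.

|H| = 0.9494 (-0.5 dB), φ = -18.3°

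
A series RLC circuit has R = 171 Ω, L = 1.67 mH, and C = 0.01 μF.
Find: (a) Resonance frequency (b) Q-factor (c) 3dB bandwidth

Step 1 — Resonance condition Im(Z)=0 gives ω₀ = 1/√(LC).
Step 2 — ω₀ = 1/√(0.00167·1e-08) = 2.447e+05 rad/s.
Step 3 — f₀ = ω₀/(2π) = 3.895e+04 Hz.
Step 4 — Series Q: Q = ω₀L/R = 2.447e+05·0.00167/171 = 2.39.
Step 5 — 3dB bandwidth: Δω = ω₀/Q = 1.024e+05 rad/s; BW = Δω/(2π) = 1.63e+04 Hz.

(a) f₀ = 3.895e+04 Hz  (b) Q = 2.39  (c) BW = 1.63e+04 Hz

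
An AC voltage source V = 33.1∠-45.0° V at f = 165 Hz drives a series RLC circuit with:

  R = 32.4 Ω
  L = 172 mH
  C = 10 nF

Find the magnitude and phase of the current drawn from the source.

Step 1 — Angular frequency: ω = 2π·f = 2π·165 = 1037 rad/s.
Step 2 — Component impedances:
  R: Z = R = 32.4 Ω
  L: Z = jωL = j·1037·0.172 = 0 + j178.3 Ω
  C: Z = 1/(jωC) = -j/(ω·C) = 0 - j9.646e+04 Ω
Step 3 — Series combination: Z_total = R + L + C = 32.4 - j9.628e+04 Ω = 9.628e+04∠-90.0° Ω.
Step 4 — Source phasor: V = 33.1∠-45.0° V = 23.41 - j23.41 V.
Step 5 — Ohm's law: I = V / Z_total = (23.41 - j23.41) / (32.4 - j9.628e+04) = 0.0002432 + j0.000243 A.
Step 6 — Convert to polar: |I| = 0.0003438 A, ∠I = 45.0°.

I = 0.0003438∠45.0° A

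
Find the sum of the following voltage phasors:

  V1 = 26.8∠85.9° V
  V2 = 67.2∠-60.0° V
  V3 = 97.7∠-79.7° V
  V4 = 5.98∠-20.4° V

Step 1 — Convert each phasor to rectangular form:
  V1 = 26.8·(cos(85.9°) + j·sin(85.9°)) = 1.916 + j26.73 V
  V2 = 67.2·(cos(-60.0°) + j·sin(-60.0°)) = 33.6 - j58.2 V
  V3 = 97.7·(cos(-79.7°) + j·sin(-79.7°)) = 17.47 - j96.13 V
  V4 = 5.98·(cos(-20.4°) + j·sin(-20.4°)) = 5.605 - j2.084 V
Step 2 — Sum components: V_total = 58.59 - j129.7 V.
Step 3 — Convert to polar: |V_total| = 142.3 V, ∠V_total = -65.7°.

V_total = 142.3∠-65.7° V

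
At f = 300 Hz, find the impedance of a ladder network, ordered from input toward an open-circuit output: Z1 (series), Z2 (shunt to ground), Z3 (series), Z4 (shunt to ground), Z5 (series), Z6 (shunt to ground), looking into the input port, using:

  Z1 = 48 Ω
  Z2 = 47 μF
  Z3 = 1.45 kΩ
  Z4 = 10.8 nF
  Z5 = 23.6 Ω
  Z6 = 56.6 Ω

Step 1 — Angular frequency: ω = 2π·f = 2π·300 = 1885 rad/s.
Step 2 — Component impedances:
  Z1: Z = R = 48 Ω
  Z2: Z = 1/(jωC) = -j/(ω·C) = 0 - j11.29 Ω
  Z3: Z = R = 1450 Ω
  Z4: Z = 1/(jωC) = -j/(ω·C) = 0 - j4.912e+04 Ω
  Z5: Z = R = 23.6 Ω
  Z6: Z = R = 56.6 Ω
Step 3 — Ladder network (open output): work backward from the far end, alternating series and parallel combinations. Z_in = 48.08 - j11.29 Ω = 49.39∠-13.2° Ω.

Z = 48.08 - j11.29 Ω = 49.39∠-13.2° Ω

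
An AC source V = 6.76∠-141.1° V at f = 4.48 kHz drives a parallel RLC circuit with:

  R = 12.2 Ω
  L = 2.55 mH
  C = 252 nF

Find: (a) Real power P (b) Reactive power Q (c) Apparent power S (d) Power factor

Step 1 — Angular frequency: ω = 2π·f = 2π·4480 = 2.815e+04 rad/s.
Step 2 — Component impedances:
  R: Z = R = 12.2 Ω
  L: Z = jωL = j·2.815e+04·0.00255 = 0 + j71.78 Ω
  C: Z = 1/(jωC) = -j/(ω·C) = 0 - j141 Ω
Step 3 — Parallel combination: 1/Z_total = 1/R + 1/L + 1/C; Z_total = 12.12 + j1.011 Ω = 12.16∠4.8° Ω.
Step 4 — Source phasor: V = 6.76∠-141.1° V = -5.261 - j4.245 V.
Step 5 — Current: I = V / Z = -0.4603 - j0.312 A = 0.556∠-145.9° A.
Step 6 — Complex power: S = V·I* = 3.746 + j0.3125 VA.
Step 7 — Real power: P = Re(S) = 3.746 W.
Step 8 — Reactive power: Q = Im(S) = 0.3125 VAR.
Step 9 — Apparent power: |S| = 3.759 VA.
Step 10 — Power factor: PF = P/|S| = 0.9965 (lagging).

(a) P = 3.746 W  (b) Q = 0.3125 VAR  (c) S = 3.759 VA  (d) PF = 0.9965 (lagging)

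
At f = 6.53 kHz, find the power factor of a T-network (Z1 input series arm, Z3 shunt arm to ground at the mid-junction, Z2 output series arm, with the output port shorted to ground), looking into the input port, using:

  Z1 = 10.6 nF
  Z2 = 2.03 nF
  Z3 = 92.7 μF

Step 1 — Angular frequency: ω = 2π·f = 2π·6530 = 4.103e+04 rad/s.
Step 2 — Component impedances:
  Z1: Z = 1/(jωC) = -j/(ω·C) = 0 - j2299 Ω
  Z2: Z = 1/(jωC) = -j/(ω·C) = 0 - j1.201e+04 Ω
  Z3: Z = 1/(jωC) = -j/(ω·C) = 0 - j0.2629 Ω
Step 3 — With the output port shorted to ground, the output series arm Z2 runs from the junction to ground; the shunt arm Z3 also runs from the junction to ground. They appear in parallel: Z3 || Z2 = 0 - j0.2629 Ω.
Step 4 — Series with input arm Z1: Z_in = Z1 + (Z3 || Z2) = 0 - j2300 Ω = 2300∠-90.0° Ω.
Step 5 — Power factor: PF = cos(φ) = Re(Z)/|Z| = 0/2300 = 0.
Step 6 — Type: Im(Z) = -2300 ⇒ leading (phase φ = -90.0°).

PF = 0 (leading, φ = -90.0°)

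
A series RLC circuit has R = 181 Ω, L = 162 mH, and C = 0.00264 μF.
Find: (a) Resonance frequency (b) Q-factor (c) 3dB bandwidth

Step 1 — Resonance: ω₀ = 1/√(LC) = 1/√(0.162·2.64e-09) = 4.835e+04 rad/s.
Step 2 — f₀ = ω₀/(2π) = 7696 Hz.
Step 3 — Series Q: Q = ω₀L/R = 4.835e+04·0.162/181 = 43.28.
Step 4 — Bandwidth: Δω = ω₀/Q = 1117 rad/s; BW = Δω/(2π) = 177.8 Hz.

(a) f₀ = 7696 Hz  (b) Q = 43.28  (c) BW = 177.8 Hz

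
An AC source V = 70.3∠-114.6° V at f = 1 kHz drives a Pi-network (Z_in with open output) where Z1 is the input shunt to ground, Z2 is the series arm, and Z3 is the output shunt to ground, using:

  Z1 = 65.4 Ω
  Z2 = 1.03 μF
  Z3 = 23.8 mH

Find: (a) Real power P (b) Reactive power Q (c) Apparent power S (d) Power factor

Step 1 — Angular frequency: ω = 2π·f = 2π·1000 = 6283 rad/s.
Step 2 — Component impedances:
  Z1: Z = R = 65.4 Ω
  Z2: Z = 1/(jωC) = -j/(ω·C) = 0 - j154.5 Ω
  Z3: Z = jωL = j·6283·0.0238 = 0 + j149.5 Ω
Step 3 — With open output, the series arm Z2 and the output shunt Z3 appear in series to ground: Z2 + Z3 = 0 - j4.98 Ω.
Step 4 — Parallel with input shunt Z1: Z_in = Z1 || (Z2 + Z3) = 0.377 - j4.951 Ω = 4.965∠-85.6° Ω.
Step 5 — Source phasor: V = 70.3∠-114.6° V = -29.26 - j63.92 V.
Step 6 — Current: I = V / Z = 12.39 - j6.854 A = 14.16∠-29.0° A.
Step 7 — Complex power: S = V·I* = 75.57 - j992.5 VA.
Step 8 — Real power: P = Re(S) = 75.57 W.
Step 9 — Reactive power: Q = Im(S) = -992.5 VAR.
Step 10 — Apparent power: |S| = 995.3 VA.
Step 11 — Power factor: PF = P/|S| = 0.07592 (leading).

(a) P = 75.57 W  (b) Q = -992.5 VAR  (c) S = 995.3 VA  (d) PF = 0.07592 (leading)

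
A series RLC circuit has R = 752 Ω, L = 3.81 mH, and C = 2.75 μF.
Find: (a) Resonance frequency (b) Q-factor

Step 1 — Resonance condition Im(Z)=0 gives ω₀ = 1/√(LC).
Step 2 — ω₀ = 1/√(0.00381·2.75e-06) = 9769 rad/s.
Step 3 — f₀ = ω₀/(2π) = 1555 Hz.
Step 4 — Series Q: Q = ω₀L/R = 9769·0.00381/752 = 0.0495.

(a) f₀ = 1555 Hz  (b) Q = 0.0495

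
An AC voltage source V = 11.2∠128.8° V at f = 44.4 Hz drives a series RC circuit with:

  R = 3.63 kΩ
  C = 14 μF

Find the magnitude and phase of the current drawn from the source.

Step 1 — Angular frequency: ω = 2π·f = 2π·44.4 = 279 rad/s.
Step 2 — Component impedances:
  R: Z = R = 3630 Ω
  C: Z = 1/(jωC) = -j/(ω·C) = 0 - j256 Ω
Step 3 — Series combination: Z_total = R + C = 3630 - j256 Ω = 3639∠-4.0° Ω.
Step 4 — Source phasor: V = 11.2∠128.8° V = -7.018 + j8.729 V.
Step 5 — Ohm's law: I = V / Z_total = (-7.018 + j8.729) / (3630 - j256) = -0.002093 + j0.002257 A.
Step 6 — Convert to polar: |I| = 0.003078 A, ∠I = 132.8°.

I = 0.003078∠132.8° A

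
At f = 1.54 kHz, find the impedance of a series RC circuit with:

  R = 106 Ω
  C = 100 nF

Step 1 — Angular frequency: ω = 2π·f = 2π·1540 = 9676 rad/s.
Step 2 — Component impedances:
  R: Z = R = 106 Ω
  C: Z = 1/(jωC) = -j/(ω·C) = 0 - j1033 Ω
Step 3 — Series combination: Z_total = R + C = 106 - j1033 Ω = 1039∠-84.1° Ω.

Z = 106 - j1033 Ω = 1039∠-84.1° Ω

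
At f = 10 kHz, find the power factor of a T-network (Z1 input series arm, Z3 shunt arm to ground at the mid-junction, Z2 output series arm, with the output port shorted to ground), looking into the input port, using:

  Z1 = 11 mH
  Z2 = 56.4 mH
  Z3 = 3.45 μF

Step 1 — Angular frequency: ω = 2π·f = 2π·1e+04 = 6.283e+04 rad/s.
Step 2 — Component impedances:
  Z1: Z = jωL = j·6.283e+04·0.011 = 0 + j691.2 Ω
  Z2: Z = jωL = j·6.283e+04·0.0564 = 0 + j3544 Ω
  Z3: Z = 1/(jωC) = -j/(ω·C) = 0 - j4.613 Ω
Step 3 — With the output port shorted to ground, the output series arm Z2 runs from the junction to ground; the shunt arm Z3 also runs from the junction to ground. They appear in parallel: Z3 || Z2 = 0 - j4.619 Ω.
Step 4 — Series with input arm Z1: Z_in = Z1 + (Z3 || Z2) = 0 + j686.5 Ω = 686.5∠90.0° Ω.
Step 5 — Power factor: PF = cos(φ) = Re(Z)/|Z| = 0/686.5 = 0.
Step 6 — Type: Im(Z) = 686.5 ⇒ lagging (phase φ = 90.0°).

PF = 0 (lagging, φ = 90.0°)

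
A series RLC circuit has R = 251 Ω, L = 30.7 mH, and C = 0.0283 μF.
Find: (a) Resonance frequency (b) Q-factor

Step 1 — Resonance condition Im(Z)=0 gives ω₀ = 1/√(LC).
Step 2 — ω₀ = 1/√(0.0307·2.83e-08) = 3.393e+04 rad/s.
Step 3 — f₀ = ω₀/(2π) = 5400 Hz.
Step 4 — Series Q: Q = ω₀L/R = 3.393e+04·0.0307/251 = 4.15.

(a) f₀ = 5400 Hz  (b) Q = 4.15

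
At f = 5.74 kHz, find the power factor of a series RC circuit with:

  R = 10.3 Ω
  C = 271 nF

Step 1 — Angular frequency: ω = 2π·f = 2π·5740 = 3.607e+04 rad/s.
Step 2 — Component impedances:
  R: Z = R = 10.3 Ω
  C: Z = 1/(jωC) = -j/(ω·C) = 0 - j102.3 Ω
Step 3 — Series combination: Z_total = R + C = 10.3 - j102.3 Ω = 102.8∠-84.3° Ω.
Step 4 — Power factor: PF = cos(φ) = Re(Z)/|Z| = 10.3/102.8 = 0.1002.
Step 5 — Type: Im(Z) = -102.3 ⇒ leading (phase φ = -84.3°).

PF = 0.1002 (leading, φ = -84.3°)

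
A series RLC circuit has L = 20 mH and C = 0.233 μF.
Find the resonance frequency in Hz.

Step 1 — Resonance condition Im(Z)=0 gives ω₀ = 1/√(LC).
Step 2 — ω₀ = 1/√(0.02·2.33e-07) = 1.465e+04 rad/s.
Step 3 — f₀ = ω₀/(2π) = 2331 Hz.

f₀ = 2331 Hz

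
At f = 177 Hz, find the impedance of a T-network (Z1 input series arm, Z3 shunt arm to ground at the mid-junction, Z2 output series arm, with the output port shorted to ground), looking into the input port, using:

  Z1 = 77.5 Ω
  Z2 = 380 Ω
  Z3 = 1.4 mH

Step 1 — Angular frequency: ω = 2π·f = 2π·177 = 1112 rad/s.
Step 2 — Component impedances:
  Z1: Z = R = 77.5 Ω
  Z2: Z = R = 380 Ω
  Z3: Z = jωL = j·1112·0.0014 = 0 + j1.557 Ω
Step 3 — With the output port shorted to ground, the output series arm Z2 runs from the junction to ground; the shunt arm Z3 also runs from the junction to ground. They appear in parallel: Z3 || Z2 = 0.006379 + j1.557 Ω.
Step 4 — Series with input arm Z1: Z_in = Z1 + (Z3 || Z2) = 77.51 + j1.557 Ω = 77.52∠1.2° Ω.

Z = 77.51 + j1.557 Ω = 77.52∠1.2° Ω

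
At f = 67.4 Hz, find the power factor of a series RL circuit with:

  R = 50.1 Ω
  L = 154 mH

Step 1 — Angular frequency: ω = 2π·f = 2π·67.4 = 423.5 rad/s.
Step 2 — Component impedances:
  R: Z = R = 50.1 Ω
  L: Z = jωL = j·423.5·0.154 = 0 + j65.22 Ω
Step 3 — Series combination: Z_total = R + L = 50.1 + j65.22 Ω = 82.24∠52.5° Ω.
Step 4 — Power factor: PF = cos(φ) = Re(Z)/|Z| = 50.1/82.24 = 0.6092.
Step 5 — Type: Im(Z) = 65.22 ⇒ lagging (phase φ = 52.5°).

PF = 0.6092 (lagging, φ = 52.5°)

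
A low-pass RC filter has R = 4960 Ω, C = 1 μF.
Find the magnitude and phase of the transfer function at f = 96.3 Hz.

Step 1 — Angular frequency: ω = 2π·96.3 = 605.1 rad/s.
Step 2 — Transfer function: H(jω) = 1/(1 + jωRC).
Step 3 — Denominator: 1 + jωRC = 1 + j·605.1·4960·1e-06 = 1 + j3.001.
Step 4 — H = 0.09993 - j0.2999.
Step 5 — Magnitude: |H| = 0.3161 (-10.0 dB); phase: φ = -71.6°.

|H| = 0.3161 (-10.0 dB), φ = -71.6°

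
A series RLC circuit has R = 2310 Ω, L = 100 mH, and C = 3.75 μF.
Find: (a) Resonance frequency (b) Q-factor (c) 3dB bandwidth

Step 1 — Resonance condition Im(Z)=0 gives ω₀ = 1/√(LC).
Step 2 — ω₀ = 1/√(0.1·3.75e-06) = 1633 rad/s.
Step 3 — f₀ = ω₀/(2π) = 259.9 Hz.
Step 4 — Series Q: Q = ω₀L/R = 1633·0.1/2310 = 0.07069.
Step 5 — 3dB bandwidth: Δω = ω₀/Q = 2.31e+04 rad/s; BW = Δω/(2π) = 3676 Hz.

(a) f₀ = 259.9 Hz  (b) Q = 0.07069  (c) BW = 3676 Hz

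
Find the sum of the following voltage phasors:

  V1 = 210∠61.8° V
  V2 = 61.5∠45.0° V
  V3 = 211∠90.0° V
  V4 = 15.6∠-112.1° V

Step 1 — Convert each phasor to rectangular form:
  V1 = 210·(cos(61.8°) + j·sin(61.8°)) = 99.24 + j185.1 V
  V2 = 61.5·(cos(45.0°) + j·sin(45.0°)) = 43.49 + j43.49 V
  V3 = 211·(cos(90.0°) + j·sin(90.0°)) = 0 + j211 V
  V4 = 15.6·(cos(-112.1°) + j·sin(-112.1°)) = -5.869 - j14.45 V
Step 2 — Sum components: V_total = 136.9 + j425.1 V.
Step 3 — Convert to polar: |V_total| = 446.6 V, ∠V_total = 72.2°.

V_total = 446.6∠72.2° V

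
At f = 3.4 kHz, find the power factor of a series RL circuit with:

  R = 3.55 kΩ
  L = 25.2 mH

Step 1 — Angular frequency: ω = 2π·f = 2π·3400 = 2.136e+04 rad/s.
Step 2 — Component impedances:
  R: Z = R = 3550 Ω
  L: Z = jωL = j·2.136e+04·0.0252 = 0 + j538.3 Ω
Step 3 — Series combination: Z_total = R + L = 3550 + j538.3 Ω = 3591∠8.6° Ω.
Step 4 — Power factor: PF = cos(φ) = Re(Z)/|Z| = 3550/3590.6 = 0.9887.
Step 5 — Type: Im(Z) = 538.3 ⇒ lagging (phase φ = 8.6°).

PF = 0.9887 (lagging, φ = 8.6°)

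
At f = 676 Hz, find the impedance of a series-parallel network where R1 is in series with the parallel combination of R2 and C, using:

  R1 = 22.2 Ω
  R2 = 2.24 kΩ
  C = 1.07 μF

Step 1 — Angular frequency: ω = 2π·f = 2π·676 = 4247 rad/s.
Step 2 — Component impedances:
  R1: Z = R = 22.2 Ω
  R2: Z = R = 2240 Ω
  C: Z = 1/(jωC) = -j/(ω·C) = 0 - j220 Ω
Step 3 — Parallel branch: R2 || C = 1/(1/R2 + 1/C) = 21.41 - j217.9 Ω.
Step 4 — Series with R1: Z_total = R1 + (R2 || C) = 43.61 - j217.9 Ω = 222.3∠-78.7° Ω.

Z = 43.61 - j217.9 Ω = 222.3∠-78.7° Ω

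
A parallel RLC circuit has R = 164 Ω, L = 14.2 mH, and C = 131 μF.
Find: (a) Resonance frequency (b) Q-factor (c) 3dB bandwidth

Step 1 — Resonance: ω₀ = 1/√(LC) = 1/√(0.0142·0.000131) = 733.2 rad/s.
Step 2 — f₀ = ω₀/(2π) = 116.7 Hz.
Step 3 — Parallel Q: Q = R/(ω₀L) = 164/(733.2·0.0142) = 15.75.
Step 4 — Bandwidth: Δω = ω₀/Q = 46.55 rad/s; BW = Δω/(2π) = 7.408 Hz.

(a) f₀ = 116.7 Hz  (b) Q = 15.75  (c) BW = 7.408 Hz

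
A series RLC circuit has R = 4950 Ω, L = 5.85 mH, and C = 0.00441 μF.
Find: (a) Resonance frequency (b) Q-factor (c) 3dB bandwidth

Step 1 — Resonance condition Im(Z)=0 gives ω₀ = 1/√(LC).
Step 2 — ω₀ = 1/√(0.00585·4.41e-09) = 1.969e+05 rad/s.
Step 3 — f₀ = ω₀/(2π) = 3.133e+04 Hz.
Step 4 — Series Q: Q = ω₀L/R = 1.969e+05·0.00585/4950 = 0.2327.
Step 5 — 3dB bandwidth: Δω = ω₀/Q = 8.462e+05 rad/s; BW = Δω/(2π) = 1.347e+05 Hz.

(a) f₀ = 3.133e+04 Hz  (b) Q = 0.2327  (c) BW = 1.347e+05 Hz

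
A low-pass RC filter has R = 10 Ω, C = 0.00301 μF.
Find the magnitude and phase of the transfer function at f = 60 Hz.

Step 1 — Angular frequency: ω = 2π·60 = 377 rad/s.
Step 2 — Transfer function: H(jω) = 1/(1 + jωRC).
Step 3 — Denominator: 1 + jωRC = 1 + j·377·10·3.01e-09 = 1 + j1.135e-05.
Step 4 — H = 1 - j1.135e-05.
Step 5 — Magnitude: |H| = 1 (-0.0 dB); phase: φ = -0.0°.

|H| = 1 (-0.0 dB), φ = -0.0°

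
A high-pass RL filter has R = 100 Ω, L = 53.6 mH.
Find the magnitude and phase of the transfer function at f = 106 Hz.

Step 1 — Angular frequency: ω = 2π·106 = 666 rad/s.
Step 2 — Transfer function: H(jω) = jωL/(R + jωL).
Step 3 — Numerator jωL = j·35.7; denominator R + jωL = 100 + j35.7.
Step 4 — H = 0.113 + j0.3166.
Step 5 — Magnitude: |H| = 0.3362 (-9.5 dB); phase: φ = 70.4°.

|H| = 0.3362 (-9.5 dB), φ = 70.4°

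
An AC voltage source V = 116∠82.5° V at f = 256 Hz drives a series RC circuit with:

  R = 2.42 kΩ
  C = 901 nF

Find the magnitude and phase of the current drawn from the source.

Step 1 — Angular frequency: ω = 2π·f = 2π·256 = 1608 rad/s.
Step 2 — Component impedances:
  R: Z = R = 2420 Ω
  C: Z = 1/(jωC) = -j/(ω·C) = 0 - j690 Ω
Step 3 — Series combination: Z_total = R + C = 2420 - j690 Ω = 2516∠-15.9° Ω.
Step 4 — Source phasor: V = 116∠82.5° V = 15.14 + j115 V.
Step 5 — Ohm's law: I = V / Z_total = (15.14 + j115) / (2420 - j690) = -0.006745 + j0.0456 A.
Step 6 — Convert to polar: |I| = 0.0461 A, ∠I = 98.4°.

I = 0.0461∠98.4° A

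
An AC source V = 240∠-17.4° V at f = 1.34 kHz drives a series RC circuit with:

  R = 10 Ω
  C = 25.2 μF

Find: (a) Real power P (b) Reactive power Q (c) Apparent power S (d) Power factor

Step 1 — Angular frequency: ω = 2π·f = 2π·1340 = 8419 rad/s.
Step 2 — Component impedances:
  R: Z = R = 10 Ω
  C: Z = 1/(jωC) = -j/(ω·C) = 0 - j4.713 Ω
Step 3 — Series combination: Z_total = R + C = 10 - j4.713 Ω = 11.06∠-25.2° Ω.
Step 4 — Source phasor: V = 240∠-17.4° V = 229 - j71.77 V.
Step 5 — Current: I = V / Z = 21.51 + j2.96 A = 21.71∠7.8° A.
Step 6 — Complex power: S = V·I* = 4713 - j2221 VA.
Step 7 — Real power: P = Re(S) = 4713 W.
Step 8 — Reactive power: Q = Im(S) = -2221 VAR.
Step 9 — Apparent power: |S| = 5210 VA.
Step 10 — Power factor: PF = P/|S| = 0.9046 (leading).

(a) P = 4713 W  (b) Q = -2221 VAR  (c) S = 5210 VA  (d) PF = 0.9046 (leading)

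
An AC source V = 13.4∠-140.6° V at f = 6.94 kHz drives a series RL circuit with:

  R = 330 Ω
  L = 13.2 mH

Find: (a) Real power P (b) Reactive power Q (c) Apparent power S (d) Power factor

Step 1 — Angular frequency: ω = 2π·f = 2π·6940 = 4.361e+04 rad/s.
Step 2 — Component impedances:
  R: Z = R = 330 Ω
  L: Z = jωL = j·4.361e+04·0.0132 = 0 + j575.6 Ω
Step 3 — Series combination: Z_total = R + L = 330 + j575.6 Ω = 663.5∠60.2° Ω.
Step 4 — Source phasor: V = 13.4∠-140.6° V = -10.35 - j8.505 V.
Step 5 — Current: I = V / Z = -0.01888 + j0.007163 A = 0.0202∠159.2° A.
Step 6 — Complex power: S = V·I* = 0.1346 + j0.2348 VA.
Step 7 — Real power: P = Re(S) = 0.1346 W.
Step 8 — Reactive power: Q = Im(S) = 0.2348 VAR.
Step 9 — Apparent power: |S| = 0.2706 VA.
Step 10 — Power factor: PF = P/|S| = 0.4974 (lagging).

(a) P = 0.1346 W  (b) Q = 0.2348 VAR  (c) S = 0.2706 VA  (d) PF = 0.4974 (lagging)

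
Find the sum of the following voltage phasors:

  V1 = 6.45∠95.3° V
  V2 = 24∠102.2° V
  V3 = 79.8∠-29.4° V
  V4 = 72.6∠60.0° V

Step 1 — Convert each phasor to rectangular form:
  V1 = 6.45·(cos(95.3°) + j·sin(95.3°)) = -0.5958 + j6.422 V
  V2 = 24·(cos(102.2°) + j·sin(102.2°)) = -5.072 + j23.46 V
  V3 = 79.8·(cos(-29.4°) + j·sin(-29.4°)) = 69.52 - j39.17 V
  V4 = 72.6·(cos(60.0°) + j·sin(60.0°)) = 36.3 + j62.87 V
Step 2 — Sum components: V_total = 100.2 + j53.58 V.
Step 3 — Convert to polar: |V_total| = 113.6 V, ∠V_total = 28.1°.

V_total = 113.6∠28.1° V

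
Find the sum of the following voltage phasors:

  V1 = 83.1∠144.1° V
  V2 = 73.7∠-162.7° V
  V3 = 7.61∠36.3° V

Step 1 — Convert each phasor to rectangular form:
  V1 = 83.1·(cos(144.1°) + j·sin(144.1°)) = -67.31 + j48.73 V
  V2 = 73.7·(cos(-162.7°) + j·sin(-162.7°)) = -70.37 - j21.92 V
  V3 = 7.61·(cos(36.3°) + j·sin(36.3°)) = 6.133 + j4.505 V
Step 2 — Sum components: V_total = -131.5 + j31.32 V.
Step 3 — Convert to polar: |V_total| = 135.2 V, ∠V_total = 166.6°.

V_total = 135.2∠166.6° V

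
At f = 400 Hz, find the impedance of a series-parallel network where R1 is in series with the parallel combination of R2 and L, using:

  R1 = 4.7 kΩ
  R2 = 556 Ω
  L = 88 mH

Step 1 — Angular frequency: ω = 2π·f = 2π·400 = 2513 rad/s.
Step 2 — Component impedances:
  R1: Z = R = 4700 Ω
  R2: Z = R = 556 Ω
  L: Z = jωL = j·2513·0.088 = 0 + j221.2 Ω
Step 3 — Parallel branch: R2 || L = 1/(1/R2 + 1/L) = 75.96 + j191 Ω.
Step 4 — Series with R1: Z_total = R1 + (R2 || L) = 4776 + j191 Ω = 4780∠2.3° Ω.

Z = 4776 + j191 Ω = 4780∠2.3° Ω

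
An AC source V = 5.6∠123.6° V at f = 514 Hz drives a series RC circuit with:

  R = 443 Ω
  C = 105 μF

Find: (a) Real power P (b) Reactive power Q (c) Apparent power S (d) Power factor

Step 1 — Angular frequency: ω = 2π·f = 2π·514 = 3230 rad/s.
Step 2 — Component impedances:
  R: Z = R = 443 Ω
  C: Z = 1/(jωC) = -j/(ω·C) = 0 - j2.949 Ω
Step 3 — Series combination: Z_total = R + C = 443 - j2.949 Ω = 443∠-0.4° Ω.
Step 4 — Source phasor: V = 5.6∠123.6° V = -3.099 + j4.664 V.
Step 5 — Current: I = V / Z = -0.007065 + j0.01048 A = 0.01264∠124.0° A.
Step 6 — Complex power: S = V·I* = 0.07079 - j0.0004712 VA.
Step 7 — Real power: P = Re(S) = 0.07079 W.
Step 8 — Reactive power: Q = Im(S) = -0.0004712 VAR.
Step 9 — Apparent power: |S| = 0.07079 VA.
Step 10 — Power factor: PF = P/|S| = 1 (leading).

(a) P = 0.07079 W  (b) Q = -0.0004712 VAR  (c) S = 0.07079 VA  (d) PF = 1 (leading)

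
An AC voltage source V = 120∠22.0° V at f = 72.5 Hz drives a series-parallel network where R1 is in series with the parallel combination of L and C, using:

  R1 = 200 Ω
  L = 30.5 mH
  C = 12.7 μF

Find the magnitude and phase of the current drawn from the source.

Step 1 — Angular frequency: ω = 2π·f = 2π·72.5 = 455.5 rad/s.
Step 2 — Component impedances:
  R1: Z = R = 200 Ω
  L: Z = jωL = j·455.5·0.0305 = 0 + j13.89 Ω
  C: Z = 1/(jωC) = -j/(ω·C) = 0 - j172.9 Ω
Step 3 — Parallel branch: L || C = 1/(1/L + 1/C) = 0 + j15.11 Ω.
Step 4 — Series with R1: Z_total = R1 + (L || C) = 200 + j15.11 Ω = 200.6∠4.3° Ω.
Step 5 — Source phasor: V = 120∠22.0° V = 111.3 + j44.95 V.
Step 6 — Ohm's law: I = V / Z_total = (111.3 + j44.95) / (200 + j15.11) = 0.57 + j0.1817 A.
Step 7 — Convert to polar: |I| = 0.5983 A, ∠I = 17.7°.

I = 0.5983∠17.7° A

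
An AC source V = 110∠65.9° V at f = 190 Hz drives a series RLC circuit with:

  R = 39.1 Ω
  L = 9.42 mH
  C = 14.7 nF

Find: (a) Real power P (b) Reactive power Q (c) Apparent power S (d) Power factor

Step 1 — Angular frequency: ω = 2π·f = 2π·190 = 1194 rad/s.
Step 2 — Component impedances:
  R: Z = R = 39.1 Ω
  L: Z = jωL = j·1194·0.00942 = 0 + j11.25 Ω
  C: Z = 1/(jωC) = -j/(ω·C) = 0 - j5.698e+04 Ω
Step 3 — Series combination: Z_total = R + L + C = 39.1 - j5.697e+04 Ω = 5.697e+04∠-90.0° Ω.
Step 4 — Source phasor: V = 110∠65.9° V = 44.92 + j100.4 V.
Step 5 — Current: I = V / Z = -0.001762 + j0.0007896 A = 0.001931∠155.9° A.
Step 6 — Complex power: S = V·I* = 0.0001458 - j0.2124 VA.
Step 7 — Real power: P = Re(S) = 0.0001458 W.
Step 8 — Reactive power: Q = Im(S) = -0.2124 VAR.
Step 9 — Apparent power: |S| = 0.2124 VA.
Step 10 — Power factor: PF = P/|S| = 0.0006863 (leading).

(a) P = 0.0001458 W  (b) Q = -0.2124 VAR  (c) S = 0.2124 VA  (d) PF = 0.0006863 (leading)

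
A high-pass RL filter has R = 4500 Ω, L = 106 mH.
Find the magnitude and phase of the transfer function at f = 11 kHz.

Step 1 — Angular frequency: ω = 2π·1.1e+04 = 6.912e+04 rad/s.
Step 2 — Transfer function: H(jω) = jωL/(R + jωL).
Step 3 — Numerator jωL = j·7326; denominator R + jωL = 4500 + j7326.
Step 4 — H = 0.7261 + j0.446.
Step 5 — Magnitude: |H| = 0.8521 (-1.4 dB); phase: φ = 31.6°.

|H| = 0.8521 (-1.4 dB), φ = 31.6°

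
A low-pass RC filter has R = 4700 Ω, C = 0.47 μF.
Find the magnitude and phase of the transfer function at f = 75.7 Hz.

Step 1 — Angular frequency: ω = 2π·75.7 = 475.6 rad/s.
Step 2 — Transfer function: H(jω) = 1/(1 + jωRC).
Step 3 — Denominator: 1 + jωRC = 1 + j·475.6·4700·4.7e-07 = 1 + j1.051.
Step 4 — H = 0.4753 - j0.4994.
Step 5 — Magnitude: |H| = 0.6894 (-3.2 dB); phase: φ = -46.4°.

|H| = 0.6894 (-3.2 dB), φ = -46.4°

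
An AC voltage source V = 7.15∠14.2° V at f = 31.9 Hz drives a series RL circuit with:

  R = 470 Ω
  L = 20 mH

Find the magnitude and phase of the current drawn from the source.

Step 1 — Angular frequency: ω = 2π·f = 2π·31.9 = 200.4 rad/s.
Step 2 — Component impedances:
  R: Z = R = 470 Ω
  L: Z = jωL = j·200.4·0.02 = 0 + j4.009 Ω
Step 3 — Series combination: Z_total = R + L = 470 + j4.009 Ω = 470∠0.5° Ω.
Step 4 — Source phasor: V = 7.15∠14.2° V = 6.932 + j1.754 V.
Step 5 — Ohm's law: I = V / Z_total = (6.932 + j1.754) / (470 + j4.009) = 0.01478 + j0.003606 A.
Step 6 — Convert to polar: |I| = 0.01521 A, ∠I = 13.7°.

I = 0.01521∠13.7° A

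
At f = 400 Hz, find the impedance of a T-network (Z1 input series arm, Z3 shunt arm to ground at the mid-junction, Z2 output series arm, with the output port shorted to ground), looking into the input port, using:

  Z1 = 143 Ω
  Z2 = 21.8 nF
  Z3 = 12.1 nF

Step 1 — Angular frequency: ω = 2π·f = 2π·400 = 2513 rad/s.
Step 2 — Component impedances:
  Z1: Z = R = 143 Ω
  Z2: Z = 1/(jωC) = -j/(ω·C) = 0 - j1.825e+04 Ω
  Z3: Z = 1/(jωC) = -j/(ω·C) = 0 - j3.288e+04 Ω
Step 3 — With the output port shorted to ground, the output series arm Z2 runs from the junction to ground; the shunt arm Z3 also runs from the junction to ground. They appear in parallel: Z3 || Z2 = 0 - j1.174e+04 Ω.
Step 4 — Series with input arm Z1: Z_in = Z1 + (Z3 || Z2) = 143 - j1.174e+04 Ω = 1.174e+04∠-89.3° Ω.

Z = 143 - j1.174e+04 Ω = 1.174e+04∠-89.3° Ω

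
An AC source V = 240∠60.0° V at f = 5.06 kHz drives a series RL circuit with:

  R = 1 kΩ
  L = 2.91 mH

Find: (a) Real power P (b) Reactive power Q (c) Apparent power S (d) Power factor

Step 1 — Angular frequency: ω = 2π·f = 2π·5060 = 3.179e+04 rad/s.
Step 2 — Component impedances:
  R: Z = R = 1000 Ω
  L: Z = jωL = j·3.179e+04·0.00291 = 0 + j92.52 Ω
Step 3 — Series combination: Z_total = R + L = 1000 + j92.52 Ω = 1004∠5.3° Ω.
Step 4 — Source phasor: V = 240∠60.0° V = 120 + j207.8 V.
Step 5 — Current: I = V / Z = 0.138 + j0.1951 A = 0.239∠54.7° A.
Step 6 — Complex power: S = V·I* = 57.11 + j5.284 VA.
Step 7 — Real power: P = Re(S) = 57.11 W.
Step 8 — Reactive power: Q = Im(S) = 5.284 VAR.
Step 9 — Apparent power: |S| = 57.36 VA.
Step 10 — Power factor: PF = P/|S| = 0.9957 (lagging).

(a) P = 57.11 W  (b) Q = 5.284 VAR  (c) S = 57.36 VA  (d) PF = 0.9957 (lagging)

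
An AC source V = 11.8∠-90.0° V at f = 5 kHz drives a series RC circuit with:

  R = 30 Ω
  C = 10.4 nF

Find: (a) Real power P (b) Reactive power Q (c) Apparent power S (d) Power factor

Step 1 — Angular frequency: ω = 2π·f = 2π·5000 = 3.142e+04 rad/s.
Step 2 — Component impedances:
  R: Z = R = 30 Ω
  C: Z = 1/(jωC) = -j/(ω·C) = 0 - j3061 Ω
Step 3 — Series combination: Z_total = R + C = 30 - j3061 Ω = 3061∠-89.4° Ω.
Step 4 — Source phasor: V = 11.8∠-90.0° V = 0 - j11.8 V.
Step 5 — Current: I = V / Z = 0.003855 - j3.779e-05 A = 0.003855∠-0.6° A.
Step 6 — Complex power: S = V·I* = 0.0004459 - j0.04549 VA.
Step 7 — Real power: P = Re(S) = 0.0004459 W.
Step 8 — Reactive power: Q = Im(S) = -0.04549 VAR.
Step 9 — Apparent power: |S| = 0.04549 VA.
Step 10 — Power factor: PF = P/|S| = 0.009801 (leading).

(a) P = 0.0004459 W  (b) Q = -0.04549 VAR  (c) S = 0.04549 VA  (d) PF = 0.009801 (leading)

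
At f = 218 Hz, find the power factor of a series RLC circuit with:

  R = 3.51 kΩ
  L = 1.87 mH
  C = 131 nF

Step 1 — Angular frequency: ω = 2π·f = 2π·218 = 1370 rad/s.
Step 2 — Component impedances:
  R: Z = R = 3510 Ω
  L: Z = jωL = j·1370·0.00187 = 0 + j2.561 Ω
  C: Z = 1/(jωC) = -j/(ω·C) = 0 - j5573 Ω
Step 3 — Series combination: Z_total = R + L + C = 3510 - j5570 Ω = 6584∠-57.8° Ω.
Step 4 — Power factor: PF = cos(φ) = Re(Z)/|Z| = 3510/6584 = 0.5331.
Step 5 — Type: Im(Z) = -5570 ⇒ leading (phase φ = -57.8°).

PF = 0.5331 (leading, φ = -57.8°)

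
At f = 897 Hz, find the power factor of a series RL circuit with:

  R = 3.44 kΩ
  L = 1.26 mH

Step 1 — Angular frequency: ω = 2π·f = 2π·897 = 5636 rad/s.
Step 2 — Component impedances:
  R: Z = R = 3440 Ω
  L: Z = jωL = j·5636·0.00126 = 0 + j7.101 Ω
Step 3 — Series combination: Z_total = R + L = 3440 + j7.101 Ω = 3440∠0.1° Ω.
Step 4 — Power factor: PF = cos(φ) = Re(Z)/|Z| = 3440/3440 = 1.
Step 5 — Type: Im(Z) = 7.101 ⇒ lagging (phase φ = 0.1°).

PF = 1 (lagging, φ = 0.1°)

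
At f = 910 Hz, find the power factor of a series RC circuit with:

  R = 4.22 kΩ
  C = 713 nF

Step 1 — Angular frequency: ω = 2π·f = 2π·910 = 5718 rad/s.
Step 2 — Component impedances:
  R: Z = R = 4220 Ω
  C: Z = 1/(jωC) = -j/(ω·C) = 0 - j245.3 Ω
Step 3 — Series combination: Z_total = R + C = 4220 - j245.3 Ω = 4227∠-3.3° Ω.
Step 4 — Power factor: PF = cos(φ) = Re(Z)/|Z| = 4220/4227 = 0.9983.
Step 5 — Type: Im(Z) = -245.3 ⇒ leading (phase φ = -3.3°).

PF = 0.9983 (leading, φ = -3.3°)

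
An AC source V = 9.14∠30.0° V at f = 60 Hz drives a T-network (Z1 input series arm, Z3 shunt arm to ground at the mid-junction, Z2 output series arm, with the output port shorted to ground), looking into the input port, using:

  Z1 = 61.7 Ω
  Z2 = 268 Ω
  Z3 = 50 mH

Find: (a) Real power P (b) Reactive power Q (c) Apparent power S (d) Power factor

Step 1 — Angular frequency: ω = 2π·f = 2π·60 = 377 rad/s.
Step 2 — Component impedances:
  Z1: Z = R = 61.7 Ω
  Z2: Z = R = 268 Ω
  Z3: Z = jωL = j·377·0.05 = 0 + j18.85 Ω
Step 3 — With the output port shorted to ground, the output series arm Z2 runs from the junction to ground; the shunt arm Z3 also runs from the junction to ground. They appear in parallel: Z3 || Z2 = 1.319 + j18.76 Ω.
Step 4 — Series with input arm Z1: Z_in = Z1 + (Z3 || Z2) = 63.02 + j18.76 Ω = 65.75∠16.6° Ω.
Step 5 — Source phasor: V = 9.14∠30.0° V = 7.915 + j4.57 V.
Step 6 — Current: I = V / Z = 0.1352 + j0.03227 A = 0.139∠13.4° A.
Step 7 — Complex power: S = V·I* = 1.218 + j0.3624 VA.
Step 8 — Real power: P = Re(S) = 1.218 W.
Step 9 — Reactive power: Q = Im(S) = 0.3624 VAR.
Step 10 — Apparent power: |S| = 1.271 VA.
Step 11 — Power factor: PF = P/|S| = 0.9584 (lagging).

(a) P = 1.218 W  (b) Q = 0.3624 VAR  (c) S = 1.271 VA  (d) PF = 0.9584 (lagging)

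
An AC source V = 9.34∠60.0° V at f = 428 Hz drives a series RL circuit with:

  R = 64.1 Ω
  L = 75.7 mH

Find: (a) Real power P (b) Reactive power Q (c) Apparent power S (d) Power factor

Step 1 — Angular frequency: ω = 2π·f = 2π·428 = 2689 rad/s.
Step 2 — Component impedances:
  R: Z = R = 64.1 Ω
  L: Z = jωL = j·2689·0.0757 = 0 + j203.6 Ω
Step 3 — Series combination: Z_total = R + L = 64.1 + j203.6 Ω = 213.4∠72.5° Ω.
Step 4 — Source phasor: V = 9.34∠60.0° V = 4.67 + j8.089 V.
Step 5 — Current: I = V / Z = 0.04272 - j0.009488 A = 0.04376∠-12.5° A.
Step 6 — Complex power: S = V·I* = 0.1228 + j0.3899 VA.
Step 7 — Real power: P = Re(S) = 0.1228 W.
Step 8 — Reactive power: Q = Im(S) = 0.3899 VAR.
Step 9 — Apparent power: |S| = 0.4087 VA.
Step 10 — Power factor: PF = P/|S| = 0.3003 (lagging).

(a) P = 0.1228 W  (b) Q = 0.3899 VAR  (c) S = 0.4087 VA  (d) PF = 0.3003 (lagging)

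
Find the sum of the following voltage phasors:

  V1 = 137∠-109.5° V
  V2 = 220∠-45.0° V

Step 1 — Convert each phasor to rectangular form:
  V1 = 137·(cos(-109.5°) + j·sin(-109.5°)) = -45.73 - j129.1 V
  V2 = 220·(cos(-45.0°) + j·sin(-45.0°)) = 155.6 - j155.6 V
Step 2 — Sum components: V_total = 109.8 - j284.7 V.
Step 3 — Convert to polar: |V_total| = 305.2 V, ∠V_total = -68.9°.

V_total = 305.2∠-68.9° V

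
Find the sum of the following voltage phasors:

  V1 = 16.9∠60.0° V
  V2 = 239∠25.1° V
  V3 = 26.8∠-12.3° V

Step 1 — Convert each phasor to rectangular form:
  V1 = 16.9·(cos(60.0°) + j·sin(60.0°)) = 8.45 + j14.64 V
  V2 = 239·(cos(25.1°) + j·sin(25.1°)) = 216.4 + j101.4 V
  V3 = 26.8·(cos(-12.3°) + j·sin(-12.3°)) = 26.18 - j5.709 V
Step 2 — Sum components: V_total = 251.1 + j110.3 V.
Step 3 — Convert to polar: |V_total| = 274.2 V, ∠V_total = 23.7°.

V_total = 274.2∠23.7° V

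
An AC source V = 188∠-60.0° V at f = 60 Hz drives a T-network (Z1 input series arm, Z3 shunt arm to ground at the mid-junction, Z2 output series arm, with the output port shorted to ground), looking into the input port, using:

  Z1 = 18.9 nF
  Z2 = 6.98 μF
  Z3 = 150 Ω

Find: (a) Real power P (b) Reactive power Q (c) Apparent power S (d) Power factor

Step 1 — Angular frequency: ω = 2π·f = 2π·60 = 377 rad/s.
Step 2 — Component impedances:
  Z1: Z = 1/(jωC) = -j/(ω·C) = 0 - j1.403e+05 Ω
  Z2: Z = 1/(jωC) = -j/(ω·C) = 0 - j380 Ω
  Z3: Z = R = 150 Ω
Step 3 — With the output port shorted to ground, the output series arm Z2 runs from the junction to ground; the shunt arm Z3 also runs from the junction to ground. They appear in parallel: Z3 || Z2 = 129.8 - j51.23 Ω.
Step 4 — Series with input arm Z1: Z_in = Z1 + (Z3 || Z2) = 129.8 - j1.404e+05 Ω = 1.404e+05∠-89.9° Ω.
Step 5 — Source phasor: V = 188∠-60.0° V = 94 - j162.8 V.
Step 6 — Current: I = V / Z = 0.00116 + j0.0006684 A = 0.001339∠29.9° A.
Step 7 — Complex power: S = V·I* = 0.0002327 - j0.2517 VA.
Step 8 — Real power: P = Re(S) = 0.0002327 W.
Step 9 — Reactive power: Q = Im(S) = -0.2517 VAR.
Step 10 — Apparent power: |S| = 0.2517 VA.
Step 11 — Power factor: PF = P/|S| = 0.0009244 (leading).

(a) P = 0.0002327 W  (b) Q = -0.2517 VAR  (c) S = 0.2517 VA  (d) PF = 0.0009244 (leading)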